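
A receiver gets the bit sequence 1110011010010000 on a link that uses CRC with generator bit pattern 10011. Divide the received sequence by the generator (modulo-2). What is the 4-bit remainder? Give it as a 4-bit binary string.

0000

Modulo-2 division of 1110011010010000 by 10011:
  pos 0: 11100 XOR 10011 = 01111
  pos 1: 11111 XOR 10011 = 01100
  pos 2: 11001 XOR 10011 = 01010
  pos 3: 10100 XOR 10011 = 00111
  pos 5: 11110 XOR 10011 = 01101
  pos 6: 11010 XOR 10011 = 01001
  pos 7: 10011 XOR 10011 = 00000
Remainder = 0000 (zero — the frame passes the CRC check).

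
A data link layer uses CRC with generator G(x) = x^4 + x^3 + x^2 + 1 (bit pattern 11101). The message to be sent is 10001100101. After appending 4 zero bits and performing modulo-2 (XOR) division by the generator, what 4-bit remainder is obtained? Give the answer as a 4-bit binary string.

Append 4 zeros: 100011001010000. Divide by 11101 (XOR where the leading bit is 1):
  pos 0: 10001 XOR 11101 = 01100
  pos 1: 11001 XOR 11101 = 00100
  pos 3: 10000 XOR 11101 = 01101
  pos 4: 11011 XOR 11101 = 00110
  pos 6: 11001 XOR 11101 = 00100
  pos 8: 10000 XOR 11101 = 01101
  pos 9: 11010 XOR 11101 = 00111
Remainder (last 4 bits) = 1110. This is the CRC / FCS.

1110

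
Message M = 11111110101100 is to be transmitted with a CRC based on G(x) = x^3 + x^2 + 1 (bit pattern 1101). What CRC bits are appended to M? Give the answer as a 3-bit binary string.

Append 3 zeros: 11111110101100000. Divide by 1101 (XOR where the leading bit is 1):
  pos 0: 1111 XOR 1101 = 0010
  pos 2: 1011 XOR 1101 = 0110
  pos 3: 1101 XOR 1101 = 0000
  pos 8: 1011 XOR 1101 = 0110
  pos 9: 1100 XOR 1101 = 0001
  pos 12: 1000 XOR 1101 = 0101
  pos 13: 1010 XOR 1101 = 0111
Remainder (last 3 bits) = 111. This is the CRC / FCS.

111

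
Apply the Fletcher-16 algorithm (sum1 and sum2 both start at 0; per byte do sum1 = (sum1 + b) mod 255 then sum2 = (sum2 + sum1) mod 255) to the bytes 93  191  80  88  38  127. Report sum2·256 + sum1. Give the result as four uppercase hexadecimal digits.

Running sums (mod 255):
  after byte 0 (93): sum1=93, sum2=93
  after byte 1 (191): sum1=29, sum2=122
  after byte 2 (80): sum1=109, sum2=231
  after byte 3 (88): sum1=197, sum2=173
  after byte 4 (38): sum1=235, sum2=153
  after byte 5 (127): sum1=107, sum2=5
Checksum = sum2·256 + sum1 = 5·256 + 107 = 1387 = 0x056B.

056B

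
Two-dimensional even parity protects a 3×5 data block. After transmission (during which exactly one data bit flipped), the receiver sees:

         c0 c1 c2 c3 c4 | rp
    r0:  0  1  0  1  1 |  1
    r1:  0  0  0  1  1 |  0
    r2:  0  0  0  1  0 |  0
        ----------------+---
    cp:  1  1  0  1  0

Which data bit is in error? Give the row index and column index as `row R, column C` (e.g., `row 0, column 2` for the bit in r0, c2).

Recompute each row's even parity and compare to rp:
  r0: data parity 1, sent rp 1 → ok
  r1: data parity 0, sent rp 0 → ok
  r2: data parity 1, sent rp 0 → mismatch
Recompute each column's even parity and compare to cp:
  c0: data parity 0, sent cp 1 → mismatch
  c1: data parity 1, sent cp 1 → ok
  c2: data parity 0, sent cp 0 → ok
  c3: data parity 1, sent cp 1 → ok
  c4: data parity 0, sent cp 0 → ok
Exactly one row (r2) and one column (c0) fail → the flipped bit is at their intersection.

row 2, column 0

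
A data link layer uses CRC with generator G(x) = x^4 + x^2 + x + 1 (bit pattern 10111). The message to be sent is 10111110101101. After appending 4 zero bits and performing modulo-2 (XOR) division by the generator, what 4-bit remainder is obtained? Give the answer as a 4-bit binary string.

0000

Append 4 zeros: 101111101011010000. Divide by 10111 (XOR where the leading bit is 1):
  pos 0: 10111 XOR 10111 = 00000
  pos 5: 11010 XOR 10111 = 01101
  pos 6: 11011 XOR 10111 = 01100
  pos 7: 11001 XOR 10111 = 01110
  pos 8: 11100 XOR 10111 = 01011
  pos 9: 10111 XOR 10111 = 00000
Remainder (last 4 bits) = 0000. This is the CRC / FCS.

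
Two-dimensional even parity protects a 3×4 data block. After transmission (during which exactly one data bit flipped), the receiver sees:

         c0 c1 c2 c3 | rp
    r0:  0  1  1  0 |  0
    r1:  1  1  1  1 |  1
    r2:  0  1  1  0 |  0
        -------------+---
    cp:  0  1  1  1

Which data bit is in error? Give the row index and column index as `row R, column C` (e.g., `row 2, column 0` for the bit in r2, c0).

Recompute each row's even parity and compare to rp:
  r0: data parity 0, sent rp 0 → ok
  r1: data parity 0, sent rp 1 → mismatch
  r2: data parity 0, sent rp 0 → ok
Recompute each column's even parity and compare to cp:
  c0: data parity 1, sent cp 0 → mismatch
  c1: data parity 1, sent cp 1 → ok
  c2: data parity 1, sent cp 1 → ok
  c3: data parity 1, sent cp 1 → ok
Exactly one row (r1) and one column (c0) fail → the flipped bit is at their intersection.

row 1, column 0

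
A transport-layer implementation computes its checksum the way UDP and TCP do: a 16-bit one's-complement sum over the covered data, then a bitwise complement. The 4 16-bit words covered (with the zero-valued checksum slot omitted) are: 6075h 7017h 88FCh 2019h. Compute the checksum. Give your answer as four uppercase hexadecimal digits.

One's-complement addition (fold any carry out of bit 15 back into bit 0):
  0x6075 + 0x7017 = 0x0D08C
  0xD08C + 0x88FC = 0x15988 → wrap carry → 0x5989
  0x5989 + 0x2019 = 0x079A2
One's-complement sum = 0x79A2.
Checksum = ~0x79A2 & 0xFFFF = 0x865D.

865D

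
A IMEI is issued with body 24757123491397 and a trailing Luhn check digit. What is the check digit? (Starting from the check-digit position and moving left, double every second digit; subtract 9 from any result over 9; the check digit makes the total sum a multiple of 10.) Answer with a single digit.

Partial digits right→left: 7 9 3 1 9 4 3 2 1 7 5 7 4 2
Double every second digit counting from the check-digit position (so the 1st, 3rd, 5th, ... of the partial from the right).
  doubled (with −9 where >9): 5 6 9 6 2 1 8 → sum 37
  kept as-is: 9 1 4 2 7 7 2 → sum 32
Total = 37 + 32 = 69.
Check digit = (10 − (69 mod 10)) mod 10 = 1.

1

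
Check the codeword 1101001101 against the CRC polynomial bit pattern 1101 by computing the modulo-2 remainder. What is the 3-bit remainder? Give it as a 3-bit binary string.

000

Modulo-2 division of 1101001101 by 1101:
  pos 0: 1101 XOR 1101 = 0000
  pos 6: 1101 XOR 1101 = 0000
Remainder = 000 (zero — the frame passes the CRC check).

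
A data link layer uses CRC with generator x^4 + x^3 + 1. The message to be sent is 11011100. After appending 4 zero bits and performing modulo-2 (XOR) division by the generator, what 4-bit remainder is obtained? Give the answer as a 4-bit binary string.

Append 4 zeros: 110111000000. Divide by 11001 (XOR where the leading bit is 1):
  pos 0: 11011 XOR 11001 = 00010
  pos 3: 10100 XOR 11001 = 01101
  pos 4: 11010 XOR 11001 = 00011
  pos 7: 11000 XOR 11001 = 00001
Remainder (last 4 bits) = 0001. This is the CRC / FCS.

0001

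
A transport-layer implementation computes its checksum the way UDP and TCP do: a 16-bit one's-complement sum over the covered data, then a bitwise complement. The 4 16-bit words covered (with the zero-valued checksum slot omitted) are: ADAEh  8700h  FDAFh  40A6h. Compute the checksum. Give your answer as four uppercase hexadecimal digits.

One's-complement addition (fold any carry out of bit 15 back into bit 0):
  0xADAE + 0x8700 = 0x134AE → wrap carry → 0x34AF
  0x34AF + 0xFDAF = 0x1325E → wrap carry → 0x325F
  0x325F + 0x40A6 = 0x07305
One's-complement sum = 0x7305.
Checksum = ~0x7305 & 0xFFFF = 0x8CFA.

8CFA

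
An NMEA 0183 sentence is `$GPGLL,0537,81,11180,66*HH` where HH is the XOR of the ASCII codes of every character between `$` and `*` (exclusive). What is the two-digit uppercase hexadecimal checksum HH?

61

XOR the ASCII codes of the payload characters:
  'G' = 0x47 → acc = 0x47
  'P' = 0x50 → acc = 0x17
  'G' = 0x47 → acc = 0x50
  'L' = 0x4C → acc = 0x1C
  'L' = 0x4C → acc = 0x50
  ',' = 0x2C → acc = 0x7C
  '0' = 0x30 → acc = 0x4C
  '5' = 0x35 → acc = 0x79
  '3' = 0x33 → acc = 0x4A
  '7' = 0x37 → acc = 0x7D
  ',' = 0x2C → acc = 0x51
  '8' = 0x38 → acc = 0x69
  '1' = 0x31 → acc = 0x58
  ',' = 0x2C → acc = 0x74
  '1' = 0x31 → acc = 0x45
  '1' = 0x31 → acc = 0x74
  '1' = 0x31 → acc = 0x45
  '8' = 0x38 → acc = 0x7D
  '0' = 0x30 → acc = 0x4D
  ',' = 0x2C → acc = 0x61
  '6' = 0x36 → acc = 0x57
  '6' = 0x36 → acc = 0x61
Checksum = 0x61.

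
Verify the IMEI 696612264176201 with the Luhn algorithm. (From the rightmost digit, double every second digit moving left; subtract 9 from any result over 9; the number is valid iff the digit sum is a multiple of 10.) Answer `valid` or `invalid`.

From the right, keep odd positions and double even positions (subtract 9 from any doubled value over 9):
  doubled (positions 2,4,...): 0 3 2 3 4 3 9 → sum 24
  kept (positions 1,3,...): 1 2 7 4 2 1 6 6 → sum 29
Total = 53.
53 mod 10 = 3, so the number is invalid.

invalid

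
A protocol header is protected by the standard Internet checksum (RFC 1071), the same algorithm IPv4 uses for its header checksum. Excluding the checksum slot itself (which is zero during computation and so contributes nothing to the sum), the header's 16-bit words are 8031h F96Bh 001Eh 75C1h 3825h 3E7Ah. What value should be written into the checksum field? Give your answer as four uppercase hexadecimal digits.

99E3

One's-complement addition (fold any carry out of bit 15 back into bit 0):
  0x8031 + 0xF96B = 0x1799C → wrap carry → 0x799D
  0x799D + 0x001E = 0x079BB
  0x79BB + 0x75C1 = 0x0EF7C
  0xEF7C + 0x3825 = 0x127A1 → wrap carry → 0x27A2
  0x27A2 + 0x3E7A = 0x0661C
One's-complement sum = 0x661C.
Checksum = ~0x661C & 0xFFFF = 0x99E3.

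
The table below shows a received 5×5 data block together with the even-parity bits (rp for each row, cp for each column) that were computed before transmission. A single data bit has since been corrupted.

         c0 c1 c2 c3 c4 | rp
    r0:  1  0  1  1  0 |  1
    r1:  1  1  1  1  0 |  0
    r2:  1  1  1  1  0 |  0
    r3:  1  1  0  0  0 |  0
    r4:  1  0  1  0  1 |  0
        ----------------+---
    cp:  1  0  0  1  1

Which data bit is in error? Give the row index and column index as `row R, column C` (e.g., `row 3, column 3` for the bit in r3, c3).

Recompute each row's even parity and compare to rp:
  r0: data parity 1, sent rp 1 → ok
  r1: data parity 0, sent rp 0 → ok
  r2: data parity 0, sent rp 0 → ok
  r3: data parity 0, sent rp 0 → ok
  r4: data parity 1, sent rp 0 → mismatch
Recompute each column's even parity and compare to cp:
  c0: data parity 1, sent cp 1 → ok
  c1: data parity 1, sent cp 0 → mismatch
  c2: data parity 0, sent cp 0 → ok
  c3: data parity 1, sent cp 1 → ok
  c4: data parity 1, sent cp 1 → ok
Exactly one row (r4) and one column (c1) fail → the flipped bit is at their intersection.

row 4, column 1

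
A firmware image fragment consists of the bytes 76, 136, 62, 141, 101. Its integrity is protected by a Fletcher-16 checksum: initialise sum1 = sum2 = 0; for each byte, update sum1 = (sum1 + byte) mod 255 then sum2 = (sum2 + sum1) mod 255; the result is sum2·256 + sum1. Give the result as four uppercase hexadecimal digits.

Running sums (mod 255):
  after byte 0 (76): sum1=76, sum2=76
  after byte 1 (136): sum1=212, sum2=33
  after byte 2 (62): sum1=19, sum2=52
  after byte 3 (141): sum1=160, sum2=212
  after byte 4 (101): sum1=6, sum2=218
Checksum = sum2·256 + sum1 = 218·256 + 6 = 55814 = 0xDA06.

DA06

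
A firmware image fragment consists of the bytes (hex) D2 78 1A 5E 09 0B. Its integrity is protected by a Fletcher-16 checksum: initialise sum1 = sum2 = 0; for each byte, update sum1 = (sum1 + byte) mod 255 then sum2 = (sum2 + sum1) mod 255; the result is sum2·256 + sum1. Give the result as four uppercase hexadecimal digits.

Running sums (mod 255):
  after byte 0 (D2): sum1=210, sum2=210
  after byte 1 (78): sum1=75, sum2=30
  after byte 2 (1A): sum1=101, sum2=131
  after byte 3 (5E): sum1=195, sum2=71
  after byte 4 (09): sum1=204, sum2=20
  after byte 5 (0B): sum1=215, sum2=235
Checksum = sum2·256 + sum1 = 235·256 + 215 = 60375 = 0xEBD7.

EBD7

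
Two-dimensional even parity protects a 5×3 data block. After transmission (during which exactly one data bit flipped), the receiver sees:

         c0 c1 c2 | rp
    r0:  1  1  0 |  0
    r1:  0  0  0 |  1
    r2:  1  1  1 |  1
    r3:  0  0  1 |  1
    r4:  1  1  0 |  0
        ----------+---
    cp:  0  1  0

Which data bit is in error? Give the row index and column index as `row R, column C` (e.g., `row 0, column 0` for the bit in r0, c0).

Recompute each row's even parity and compare to rp:
  r0: data parity 0, sent rp 0 → ok
  r1: data parity 0, sent rp 1 → mismatch
  r2: data parity 1, sent rp 1 → ok
  r3: data parity 1, sent rp 1 → ok
  r4: data parity 0, sent rp 0 → ok
Recompute each column's even parity and compare to cp:
  c0: data parity 1, sent cp 0 → mismatch
  c1: data parity 1, sent cp 1 → ok
  c2: data parity 0, sent cp 0 → ok
Exactly one row (r1) and one column (c0) fail → the flipped bit is at their intersection.

row 1, column 0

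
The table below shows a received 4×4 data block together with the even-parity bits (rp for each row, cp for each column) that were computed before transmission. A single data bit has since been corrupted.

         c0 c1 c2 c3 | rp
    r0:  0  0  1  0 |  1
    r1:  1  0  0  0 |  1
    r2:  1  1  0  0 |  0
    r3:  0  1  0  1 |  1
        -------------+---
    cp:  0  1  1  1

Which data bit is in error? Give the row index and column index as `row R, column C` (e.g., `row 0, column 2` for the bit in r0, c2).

Recompute each row's even parity and compare to rp:
  r0: data parity 1, sent rp 1 → ok
  r1: data parity 1, sent rp 1 → ok
  r2: data parity 0, sent rp 0 → ok
  r3: data parity 0, sent rp 1 → mismatch
Recompute each column's even parity and compare to cp:
  c0: data parity 0, sent cp 0 → ok
  c1: data parity 0, sent cp 1 → mismatch
  c2: data parity 1, sent cp 1 → ok
  c3: data parity 1, sent cp 1 → ok
Exactly one row (r3) and one column (c1) fail → the flipped bit is at their intersection.

row 3, column 1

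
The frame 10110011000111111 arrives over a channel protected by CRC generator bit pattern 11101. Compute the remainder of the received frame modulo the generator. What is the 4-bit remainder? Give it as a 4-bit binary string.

0010

Modulo-2 division of 10110011000111111 by 11101:
  pos 0: 10110 XOR 11101 = 01011
  pos 1: 10110 XOR 11101 = 01011
  pos 2: 10111 XOR 11101 = 01010
  pos 3: 10101 XOR 11101 = 01000
  pos 4: 10000 XOR 11101 = 01101
  pos 5: 11010 XOR 11101 = 00111
  pos 7: 11101 XOR 11101 = 00000
  pos 12: 11111 XOR 11101 = 00010
Remainder = 0010 (nonzero — an error is detected).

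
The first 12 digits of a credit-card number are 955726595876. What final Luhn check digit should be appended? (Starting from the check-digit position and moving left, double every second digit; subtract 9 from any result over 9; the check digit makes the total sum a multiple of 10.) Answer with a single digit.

9

Partial digits right→left: 6 7 8 5 9 5 6 2 7 5 5 9
Double every second digit counting from the check-digit position (so the 1st, 3rd, 5th, ... of the partial from the right).
  doubled (with −9 where >9): 3 7 9 3 5 1 → sum 28
  kept as-is: 7 5 5 2 5 9 → sum 33
Total = 28 + 33 = 61.
Check digit = (10 − (61 mod 10)) mod 10 = 9.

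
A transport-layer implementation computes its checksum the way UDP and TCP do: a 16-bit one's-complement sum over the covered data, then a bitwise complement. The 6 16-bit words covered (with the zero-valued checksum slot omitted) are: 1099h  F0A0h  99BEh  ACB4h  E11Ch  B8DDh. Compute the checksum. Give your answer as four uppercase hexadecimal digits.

One's-complement addition (fold any carry out of bit 15 back into bit 0):
  0x1099 + 0xF0A0 = 0x10139 → wrap carry → 0x013A
  0x013A + 0x99BE = 0x09AF8
  0x9AF8 + 0xACB4 = 0x147AC → wrap carry → 0x47AD
  0x47AD + 0xE11C = 0x128C9 → wrap carry → 0x28CA
  0x28CA + 0xB8DD = 0x0E1A7
One's-complement sum = 0xE1A7.
Checksum = ~0xE1A7 & 0xFFFF = 0x1E58.

1E58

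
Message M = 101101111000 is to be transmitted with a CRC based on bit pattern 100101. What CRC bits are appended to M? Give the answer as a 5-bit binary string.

Append 5 zeros: 10110111100000000. Divide by 100101 (XOR where the leading bit is 1):
  pos 0: 101101 XOR 100101 = 001000
  pos 2: 100011 XOR 100101 = 000110
  pos 5: 110100 XOR 100101 = 010001
  pos 6: 100010 XOR 100101 = 000111
  pos 9: 111000 XOR 100101 = 011101
  pos 10: 111010 XOR 100101 = 011111
  pos 11: 111110 XOR 100101 = 011011
Remainder (last 5 bits) = 11011. This is the CRC / FCS.

11011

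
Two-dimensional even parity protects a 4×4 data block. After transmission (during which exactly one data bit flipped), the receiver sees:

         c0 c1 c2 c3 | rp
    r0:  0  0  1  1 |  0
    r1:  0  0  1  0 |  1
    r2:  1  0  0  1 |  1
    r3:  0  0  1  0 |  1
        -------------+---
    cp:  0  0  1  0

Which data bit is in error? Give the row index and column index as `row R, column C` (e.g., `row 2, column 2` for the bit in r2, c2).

row 2, column 0

Recompute each row's even parity and compare to rp:
  r0: data parity 0, sent rp 0 → ok
  r1: data parity 1, sent rp 1 → ok
  r2: data parity 0, sent rp 1 → mismatch
  r3: data parity 1, sent rp 1 → ok
Recompute each column's even parity and compare to cp:
  c0: data parity 1, sent cp 0 → mismatch
  c1: data parity 0, sent cp 0 → ok
  c2: data parity 1, sent cp 1 → ok
  c3: data parity 0, sent cp 0 → ok
Exactly one row (r2) and one column (c0) fail → the flipped bit is at their intersection.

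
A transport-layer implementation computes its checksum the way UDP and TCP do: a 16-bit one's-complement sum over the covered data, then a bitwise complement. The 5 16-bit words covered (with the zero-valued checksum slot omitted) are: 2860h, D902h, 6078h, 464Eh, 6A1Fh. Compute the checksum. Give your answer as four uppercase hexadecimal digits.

One's-complement addition (fold any carry out of bit 15 back into bit 0):
  0x2860 + 0xD902 = 0x10162 → wrap carry → 0x0163
  0x0163 + 0x6078 = 0x061DB
  0x61DB + 0x464E = 0x0A829
  0xA829 + 0x6A1F = 0x11248 → wrap carry → 0x1249
One's-complement sum = 0x1249.
Checksum = ~0x1249 & 0xFFFF = 0xEDB6.

EDB6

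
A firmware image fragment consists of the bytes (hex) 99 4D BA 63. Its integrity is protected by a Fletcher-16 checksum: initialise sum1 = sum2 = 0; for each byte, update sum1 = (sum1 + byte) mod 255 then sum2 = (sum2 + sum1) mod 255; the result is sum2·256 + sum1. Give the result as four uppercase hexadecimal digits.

Running sums (mod 255):
  after byte 0 (99): sum1=153, sum2=153
  after byte 1 (4D): sum1=230, sum2=128
  after byte 2 (BA): sum1=161, sum2=34
  after byte 3 (63): sum1=5, sum2=39
Checksum = sum2·256 + sum1 = 39·256 + 5 = 9989 = 0x2705.

2705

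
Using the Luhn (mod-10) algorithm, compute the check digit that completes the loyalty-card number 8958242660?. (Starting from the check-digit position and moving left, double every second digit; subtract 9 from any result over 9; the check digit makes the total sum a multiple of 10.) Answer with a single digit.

Partial digits right→left: 0 6 6 2 4 2 8 5 9 8
Double every second digit counting from the check-digit position (so the 1st, 3rd, 5th, ... of the partial from the right).
  doubled (with −9 where >9): 0 3 8 7 9 → sum 27
  kept as-is: 6 2 2 5 8 → sum 23
Total = 27 + 23 = 50.
Check digit = (10 − (50 mod 10)) mod 10 = 0.

0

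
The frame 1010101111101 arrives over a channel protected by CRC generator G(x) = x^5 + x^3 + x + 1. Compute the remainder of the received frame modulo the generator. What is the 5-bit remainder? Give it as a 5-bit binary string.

Modulo-2 division of 1010101111101 by 101011:
  pos 0: 101010 XOR 101011 = 000001
  pos 5: 111111 XOR 101011 = 010100
  pos 6: 101000 XOR 101011 = 000011
Remainder = 00111 (nonzero — an error is detected).

00111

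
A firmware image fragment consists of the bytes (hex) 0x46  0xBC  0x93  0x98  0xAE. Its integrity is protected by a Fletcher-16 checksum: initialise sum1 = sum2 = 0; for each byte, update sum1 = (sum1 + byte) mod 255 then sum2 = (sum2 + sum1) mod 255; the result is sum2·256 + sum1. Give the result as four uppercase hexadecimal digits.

ECDD

Running sums (mod 255):
  after byte 0 (0x46): sum1=70, sum2=70
  after byte 1 (0xBC): sum1=3, sum2=73
  after byte 2 (0x93): sum1=150, sum2=223
  after byte 3 (0x98): sum1=47, sum2=15
  after byte 4 (0xAE): sum1=221, sum2=236
Checksum = sum2·256 + sum1 = 236·256 + 221 = 60637 = 0xECDD.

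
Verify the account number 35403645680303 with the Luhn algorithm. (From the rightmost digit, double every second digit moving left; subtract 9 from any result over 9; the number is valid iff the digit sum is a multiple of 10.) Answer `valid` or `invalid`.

From the right, keep odd positions and double even positions (subtract 9 from any doubled value over 9):
  doubled (positions 2,4,...): 0 0 3 8 6 8 6 → sum 31
  kept (positions 1,3,...): 3 3 8 5 6 0 5 → sum 30
Total = 61.
61 mod 10 = 1, so the number is invalid.

invalid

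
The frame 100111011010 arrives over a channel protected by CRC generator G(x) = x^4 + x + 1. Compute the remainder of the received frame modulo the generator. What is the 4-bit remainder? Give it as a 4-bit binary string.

Modulo-2 division of 100111011010 by 10011:
  pos 0: 10011 XOR 10011 = 00000
  pos 5: 10110 XOR 10011 = 00101
  pos 7: 10110 XOR 10011 = 00101
Remainder = 0101 (nonzero — an error is detected).

0101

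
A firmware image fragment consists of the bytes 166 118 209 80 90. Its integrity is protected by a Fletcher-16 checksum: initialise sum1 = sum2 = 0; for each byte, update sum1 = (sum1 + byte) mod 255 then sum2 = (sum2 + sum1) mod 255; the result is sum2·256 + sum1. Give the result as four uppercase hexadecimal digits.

Running sums (mod 255):
  after byte 0 (166): sum1=166, sum2=166
  after byte 1 (118): sum1=29, sum2=195
  after byte 2 (209): sum1=238, sum2=178
  after byte 3 (80): sum1=63, sum2=241
  after byte 4 (90): sum1=153, sum2=139
Checksum = sum2·256 + sum1 = 139·256 + 153 = 35737 = 0x8B99.

8B99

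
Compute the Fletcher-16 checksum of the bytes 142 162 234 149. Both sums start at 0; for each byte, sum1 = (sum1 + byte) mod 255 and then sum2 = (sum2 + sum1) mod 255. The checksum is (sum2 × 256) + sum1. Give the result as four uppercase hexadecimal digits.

8DB1

Running sums (mod 255):
  after byte 0 (142): sum1=142, sum2=142
  after byte 1 (162): sum1=49, sum2=191
  after byte 2 (234): sum1=28, sum2=219
  after byte 3 (149): sum1=177, sum2=141
Checksum = sum2·256 + sum1 = 141·256 + 177 = 36273 = 0x8DB1.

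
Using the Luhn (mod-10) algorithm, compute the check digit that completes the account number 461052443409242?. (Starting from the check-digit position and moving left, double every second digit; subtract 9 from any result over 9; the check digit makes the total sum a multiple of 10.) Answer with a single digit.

Partial digits right→left: 2 4 2 9 0 4 3 4 4 2 5 0 1 6 4
Double every second digit counting from the check-digit position (so the 1st, 3rd, 5th, ... of the partial from the right).
  doubled (with −9 where >9): 4 4 0 6 8 1 2 8 → sum 33
  kept as-is: 4 9 4 4 2 0 6 → sum 29
Total = 33 + 29 = 62.
Check digit = (10 − (62 mod 10)) mod 10 = 8.

8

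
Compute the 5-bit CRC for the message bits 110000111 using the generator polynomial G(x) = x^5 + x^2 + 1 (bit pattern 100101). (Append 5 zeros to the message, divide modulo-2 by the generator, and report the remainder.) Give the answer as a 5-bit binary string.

Append 5 zeros: 11000011100000. Divide by 100101 (XOR where the leading bit is 1):
  pos 0: 110000 XOR 100101 = 010101
  pos 1: 101011 XOR 100101 = 001110
  pos 3: 111011 XOR 100101 = 011110
  pos 4: 111100 XOR 100101 = 011001
  pos 5: 110010 XOR 100101 = 010111
  pos 6: 101110 XOR 100101 = 001011
  pos 8: 101100 XOR 100101 = 001001
Remainder (last 5 bits) = 01001. This is the CRC / FCS.

01001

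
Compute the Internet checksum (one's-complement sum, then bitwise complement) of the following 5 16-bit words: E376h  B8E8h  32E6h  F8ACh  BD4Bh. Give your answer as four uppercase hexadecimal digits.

7AC1

One's-complement addition (fold any carry out of bit 15 back into bit 0):
  0xE376 + 0xB8E8 = 0x19C5E → wrap carry → 0x9C5F
  0x9C5F + 0x32E6 = 0x0CF45
  0xCF45 + 0xF8AC = 0x1C7F1 → wrap carry → 0xC7F2
  0xC7F2 + 0xBD4B = 0x1853D → wrap carry → 0x853E
One's-complement sum = 0x853E.
Checksum = ~0x853E & 0xFFFF = 0x7AC1.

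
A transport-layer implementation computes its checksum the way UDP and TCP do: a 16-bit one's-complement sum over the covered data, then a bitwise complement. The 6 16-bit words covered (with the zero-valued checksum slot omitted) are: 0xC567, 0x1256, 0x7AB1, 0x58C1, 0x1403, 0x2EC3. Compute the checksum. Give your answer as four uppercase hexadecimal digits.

1209

One's-complement addition (fold any carry out of bit 15 back into bit 0):
  0xC567 + 0x1256 = 0x0D7BD
  0xD7BD + 0x7AB1 = 0x1526E → wrap carry → 0x526F
  0x526F + 0x58C1 = 0x0AB30
  0xAB30 + 0x1403 = 0x0BF33
  0xBF33 + 0x2EC3 = 0x0EDF6
One's-complement sum = 0xEDF6.
Checksum = ~0xEDF6 & 0xFFFF = 0x1209.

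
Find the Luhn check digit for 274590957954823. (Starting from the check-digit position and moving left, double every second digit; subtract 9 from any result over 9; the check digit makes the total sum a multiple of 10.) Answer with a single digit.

9

Partial digits right→left: 3 2 8 4 5 9 7 5 9 0 9 5 4 7 2
Double every second digit counting from the check-digit position (so the 1st, 3rd, 5th, ... of the partial from the right).
  doubled (with −9 where >9): 6 7 1 5 9 9 8 4 → sum 49
  kept as-is: 2 4 9 5 0 5 7 → sum 32
Total = 49 + 32 = 81.
Check digit = (10 − (81 mod 10)) mod 10 = 9.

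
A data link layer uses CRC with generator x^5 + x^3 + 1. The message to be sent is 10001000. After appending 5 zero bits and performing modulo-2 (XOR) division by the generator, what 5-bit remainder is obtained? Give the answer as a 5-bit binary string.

00100

Append 5 zeros: 1000100000000. Divide by 101001 (XOR where the leading bit is 1):
  pos 0: 100010 XOR 101001 = 001011
  pos 2: 101100 XOR 101001 = 000101
  pos 5: 101000 XOR 101001 = 000001
Remainder (last 5 bits) = 00100. This is the CRC / FCS.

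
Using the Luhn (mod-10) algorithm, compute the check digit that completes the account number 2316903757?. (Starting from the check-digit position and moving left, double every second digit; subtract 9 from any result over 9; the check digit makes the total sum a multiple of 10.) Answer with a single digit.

1

Partial digits right→left: 7 5 7 3 0 9 6 1 3 2
Double every second digit counting from the check-digit position (so the 1st, 3rd, 5th, ... of the partial from the right).
  doubled (with −9 where >9): 5 5 0 3 6 → sum 19
  kept as-is: 5 3 9 1 2 → sum 20
Total = 19 + 20 = 39.
Check digit = (10 − (39 mod 10)) mod 10 = 1.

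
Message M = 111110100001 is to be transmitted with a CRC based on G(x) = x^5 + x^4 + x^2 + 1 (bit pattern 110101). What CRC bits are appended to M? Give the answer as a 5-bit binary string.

11010

Append 5 zeros: 11111010000100000. Divide by 110101 (XOR where the leading bit is 1):
  pos 0: 111110 XOR 110101 = 001011
  pos 2: 101110 XOR 110101 = 011011
  pos 3: 110110 XOR 110101 = 000011
  pos 7: 110010 XOR 110101 = 000111
  pos 10: 111000 XOR 110101 = 001101
Remainder (last 5 bits) = 11010. This is the CRC / FCS.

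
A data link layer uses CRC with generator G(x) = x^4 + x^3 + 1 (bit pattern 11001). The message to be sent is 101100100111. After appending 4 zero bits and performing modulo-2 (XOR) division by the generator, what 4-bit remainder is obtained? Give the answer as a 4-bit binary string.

1100

Append 4 zeros: 1011001001110000. Divide by 11001 (XOR where the leading bit is 1):
  pos 0: 10110 XOR 11001 = 01111
  pos 1: 11110 XOR 11001 = 00111
  pos 3: 11110 XOR 11001 = 00111
  pos 5: 11101 XOR 11001 = 00100
  pos 7: 10011 XOR 11001 = 01010
  pos 8: 10100 XOR 11001 = 01101
  pos 9: 11010 XOR 11001 = 00011
Remainder (last 4 bits) = 1100. This is the CRC / FCS.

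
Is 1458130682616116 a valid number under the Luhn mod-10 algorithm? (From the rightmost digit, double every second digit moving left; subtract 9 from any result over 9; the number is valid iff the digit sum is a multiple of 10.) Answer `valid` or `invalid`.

invalid

From the right, keep odd positions and double even positions (subtract 9 from any doubled value over 9):
  doubled (positions 2,4,...): 2 3 3 7 0 2 1 2 → sum 20
  kept (positions 1,3,...): 6 1 1 2 6 3 8 4 → sum 31
Total = 51.
51 mod 10 = 1, so the number is invalid.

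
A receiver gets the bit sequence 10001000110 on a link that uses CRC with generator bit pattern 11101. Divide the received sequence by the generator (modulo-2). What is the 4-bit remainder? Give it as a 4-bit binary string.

0000

Modulo-2 division of 10001000110 by 11101:
  pos 0: 10001 XOR 11101 = 01100
  pos 1: 11000 XOR 11101 = 00101
  pos 3: 10100 XOR 11101 = 01001
  pos 4: 10011 XOR 11101 = 01110
  pos 5: 11101 XOR 11101 = 00000
Remainder = 0000 (zero — the frame passes the CRC check).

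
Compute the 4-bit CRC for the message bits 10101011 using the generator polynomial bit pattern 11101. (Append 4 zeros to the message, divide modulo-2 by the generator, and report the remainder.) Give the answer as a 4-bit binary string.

Append 4 zeros: 101010110000. Divide by 11101 (XOR where the leading bit is 1):
  pos 0: 10101 XOR 11101 = 01000
  pos 1: 10000 XOR 11101 = 01101
  pos 2: 11011 XOR 11101 = 00110
  pos 4: 11010 XOR 11101 = 00111
  pos 6: 11100 XOR 11101 = 00001
Remainder (last 4 bits) = 0010. This is the CRC / FCS.

0010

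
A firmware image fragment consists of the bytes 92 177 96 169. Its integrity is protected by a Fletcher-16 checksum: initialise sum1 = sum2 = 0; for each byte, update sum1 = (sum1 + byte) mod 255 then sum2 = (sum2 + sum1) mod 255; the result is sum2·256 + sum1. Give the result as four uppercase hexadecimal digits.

Running sums (mod 255):
  after byte 0 (92): sum1=92, sum2=92
  after byte 1 (177): sum1=14, sum2=106
  after byte 2 (96): sum1=110, sum2=216
  after byte 3 (169): sum1=24, sum2=240
Checksum = sum2·256 + sum1 = 240·256 + 24 = 61464 = 0xF018.

F018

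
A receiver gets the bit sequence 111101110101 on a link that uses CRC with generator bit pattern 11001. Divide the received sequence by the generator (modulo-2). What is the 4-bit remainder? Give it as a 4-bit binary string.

0100

Modulo-2 division of 111101110101 by 11001:
  pos 0: 11110 XOR 11001 = 00111
  pos 2: 11111 XOR 11001 = 00110
  pos 4: 11010 XOR 11001 = 00011
  pos 7: 11101 XOR 11001 = 00100
Remainder = 0100 (nonzero — an error is detected).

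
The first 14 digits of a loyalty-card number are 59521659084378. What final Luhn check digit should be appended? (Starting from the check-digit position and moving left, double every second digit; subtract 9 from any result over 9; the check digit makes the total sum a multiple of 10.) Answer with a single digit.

8

Partial digits right→left: 8 7 3 4 8 0 9 5 6 1 2 5 9 5
Double every second digit counting from the check-digit position (so the 1st, 3rd, 5th, ... of the partial from the right).
  doubled (with −9 where >9): 7 6 7 9 3 4 9 → sum 45
  kept as-is: 7 4 0 5 1 5 5 → sum 27
Total = 45 + 27 = 72.
Check digit = (10 − (72 mod 10)) mod 10 = 8.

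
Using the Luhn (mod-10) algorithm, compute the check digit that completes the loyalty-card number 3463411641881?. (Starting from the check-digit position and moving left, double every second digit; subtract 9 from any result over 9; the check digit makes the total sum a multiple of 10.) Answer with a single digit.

Partial digits right→left: 1 8 8 1 4 6 1 1 4 3 6 4 3
Double every second digit counting from the check-digit position (so the 1st, 3rd, 5th, ... of the partial from the right).
  doubled (with −9 where >9): 2 7 8 2 8 3 6 → sum 36
  kept as-is: 8 1 6 1 3 4 → sum 23
Total = 36 + 23 = 59.
Check digit = (10 − (59 mod 10)) mod 10 = 1.

1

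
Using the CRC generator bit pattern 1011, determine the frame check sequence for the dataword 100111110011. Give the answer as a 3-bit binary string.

110

Append 3 zeros: 100111110011000. Divide by 1011 (XOR where the leading bit is 1):
  pos 0: 1001 XOR 1011 = 0010
  pos 2: 1011 XOR 1011 = 0000
  pos 6: 1100 XOR 1011 = 0111
  pos 7: 1111 XOR 1011 = 0100
  pos 8: 1001 XOR 1011 = 0010
  pos 10: 1000 XOR 1011 = 0011
Remainder (last 3 bits) = 110. This is the CRC / FCS.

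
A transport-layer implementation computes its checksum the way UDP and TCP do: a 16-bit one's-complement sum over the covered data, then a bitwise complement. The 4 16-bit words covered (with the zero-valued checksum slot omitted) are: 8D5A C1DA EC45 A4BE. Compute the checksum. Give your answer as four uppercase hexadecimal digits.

1FC6

One's-complement addition (fold any carry out of bit 15 back into bit 0):
  0x8D5A + 0xC1DA = 0x14F34 → wrap carry → 0x4F35
  0x4F35 + 0xEC45 = 0x13B7A → wrap carry → 0x3B7B
  0x3B7B + 0xA4BE = 0x0E039
One's-complement sum = 0xE039.
Checksum = ~0xE039 & 0xFFFF = 0x1FC6.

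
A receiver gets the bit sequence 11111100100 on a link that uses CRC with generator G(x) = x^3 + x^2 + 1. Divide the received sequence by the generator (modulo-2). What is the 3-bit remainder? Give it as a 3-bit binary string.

011

Modulo-2 division of 11111100100 by 1101:
  pos 0: 1111 XOR 1101 = 0010
  pos 2: 1011 XOR 1101 = 0110
  pos 3: 1100 XOR 1101 = 0001
  pos 6: 1010 XOR 1101 = 0111
  pos 7: 1110 XOR 1101 = 0011
Remainder = 011 (nonzero — an error is detected).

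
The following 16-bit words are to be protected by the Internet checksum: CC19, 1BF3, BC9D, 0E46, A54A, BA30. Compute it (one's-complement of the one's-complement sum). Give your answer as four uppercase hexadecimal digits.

ED93

One's-complement addition (fold any carry out of bit 15 back into bit 0):
  0xCC19 + 0x1BF3 = 0x0E80C
  0xE80C + 0xBC9D = 0x1A4A9 → wrap carry → 0xA4AA
  0xA4AA + 0x0E46 = 0x0B2F0
  0xB2F0 + 0xA54A = 0x1583A → wrap carry → 0x583B
  0x583B + 0xBA30 = 0x1126B → wrap carry → 0x126C
One's-complement sum = 0x126C.
Checksum = ~0x126C & 0xFFFF = 0xED93.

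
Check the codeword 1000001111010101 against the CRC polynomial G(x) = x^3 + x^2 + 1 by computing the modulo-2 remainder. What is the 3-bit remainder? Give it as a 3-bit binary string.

001

Modulo-2 division of 1000001111010101 by 1101:
  pos 0: 1000 XOR 1101 = 0101
  pos 1: 1010 XOR 1101 = 0111
  pos 2: 1110 XOR 1101 = 0011
  pos 4: 1111 XOR 1101 = 0010
  pos 6: 1011 XOR 1101 = 0110
  pos 7: 1100 XOR 1101 = 0001
  pos 10: 1101 XOR 1101 = 0000
Remainder = 001 (nonzero — an error is detected).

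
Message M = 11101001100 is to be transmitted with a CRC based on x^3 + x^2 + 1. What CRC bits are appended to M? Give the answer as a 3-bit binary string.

011

Append 3 zeros: 11101001100000. Divide by 1101 (XOR where the leading bit is 1):
  pos 0: 1110 XOR 1101 = 0011
  pos 2: 1110 XOR 1101 = 0011
  pos 4: 1101 XOR 1101 = 0000
  pos 8: 1000 XOR 1101 = 0101
  pos 9: 1010 XOR 1101 = 0111
  pos 10: 1110 XOR 1101 = 0011
Remainder (last 3 bits) = 011. This is the CRC / FCS.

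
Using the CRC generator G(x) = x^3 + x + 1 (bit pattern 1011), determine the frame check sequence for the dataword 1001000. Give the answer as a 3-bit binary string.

Append 3 zeros: 1001000000. Divide by 1011 (XOR where the leading bit is 1):
  pos 0: 1001 XOR 1011 = 0010
  pos 2: 1000 XOR 1011 = 0011
  pos 4: 1100 XOR 1011 = 0111
  pos 5: 1110 XOR 1011 = 0101
  pos 6: 1010 XOR 1011 = 0001
Remainder (last 3 bits) = 001. This is the CRC / FCS.

001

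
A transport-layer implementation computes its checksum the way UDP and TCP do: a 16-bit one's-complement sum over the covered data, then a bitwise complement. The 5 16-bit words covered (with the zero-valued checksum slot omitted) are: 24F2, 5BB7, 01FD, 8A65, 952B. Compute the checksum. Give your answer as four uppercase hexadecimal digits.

One's-complement addition (fold any carry out of bit 15 back into bit 0):
  0x24F2 + 0x5BB7 = 0x080A9
  0x80A9 + 0x01FD = 0x082A6
  0x82A6 + 0x8A65 = 0x10D0B → wrap carry → 0x0D0C
  0x0D0C + 0x952B = 0x0A237
One's-complement sum = 0xA237.
Checksum = ~0xA237 & 0xFFFF = 0x5DC8.

5DC8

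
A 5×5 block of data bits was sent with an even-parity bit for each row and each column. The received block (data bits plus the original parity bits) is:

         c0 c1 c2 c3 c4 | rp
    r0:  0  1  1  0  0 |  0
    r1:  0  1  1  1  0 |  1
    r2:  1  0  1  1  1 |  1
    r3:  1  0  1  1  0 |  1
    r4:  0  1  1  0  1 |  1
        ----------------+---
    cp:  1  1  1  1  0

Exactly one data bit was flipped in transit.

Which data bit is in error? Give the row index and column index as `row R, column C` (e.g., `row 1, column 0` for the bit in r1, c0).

row 2, column 0

Recompute each row's even parity and compare to rp:
  r0: data parity 0, sent rp 0 → ok
  r1: data parity 1, sent rp 1 → ok
  r2: data parity 0, sent rp 1 → mismatch
  r3: data parity 1, sent rp 1 → ok
  r4: data parity 1, sent rp 1 → ok
Recompute each column's even parity and compare to cp:
  c0: data parity 0, sent cp 1 → mismatch
  c1: data parity 1, sent cp 1 → ok
  c2: data parity 1, sent cp 1 → ok
  c3: data parity 1, sent cp 1 → ok
  c4: data parity 0, sent cp 0 → ok
Exactly one row (r2) and one column (c0) fail → the flipped bit is at their intersection.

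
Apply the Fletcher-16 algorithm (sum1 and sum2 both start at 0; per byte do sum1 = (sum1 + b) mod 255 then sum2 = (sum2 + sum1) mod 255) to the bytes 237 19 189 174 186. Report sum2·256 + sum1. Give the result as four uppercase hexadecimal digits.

Running sums (mod 255):
  after byte 0 (237): sum1=237, sum2=237
  after byte 1 (19): sum1=1, sum2=238
  after byte 2 (189): sum1=190, sum2=173
  after byte 3 (174): sum1=109, sum2=27
  after byte 4 (186): sum1=40, sum2=67
Checksum = sum2·256 + sum1 = 67·256 + 40 = 17192 = 0x4328.

4328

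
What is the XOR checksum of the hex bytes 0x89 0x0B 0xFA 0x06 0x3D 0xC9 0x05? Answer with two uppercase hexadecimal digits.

XOR the bytes together:
  start with 0x89
  0x89 ⊕ 0x0B = 0x82
  0x82 ⊕ 0xFA = 0x78
  0x78 ⊕ 0x06 = 0x7E
  0x7E ⊕ 0x3D = 0x43
  0x43 ⊕ 0xC9 = 0x8A
  0x8A ⊕ 0x05 = 0x8F

8F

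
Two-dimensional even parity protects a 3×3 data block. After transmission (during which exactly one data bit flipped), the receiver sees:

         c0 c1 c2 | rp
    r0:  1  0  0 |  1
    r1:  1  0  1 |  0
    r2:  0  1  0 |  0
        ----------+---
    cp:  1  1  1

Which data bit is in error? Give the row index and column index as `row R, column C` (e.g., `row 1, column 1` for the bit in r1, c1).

row 2, column 0

Recompute each row's even parity and compare to rp:
  r0: data parity 1, sent rp 1 → ok
  r1: data parity 0, sent rp 0 → ok
  r2: data parity 1, sent rp 0 → mismatch
Recompute each column's even parity and compare to cp:
  c0: data parity 0, sent cp 1 → mismatch
  c1: data parity 1, sent cp 1 → ok
  c2: data parity 1, sent cp 1 → ok
Exactly one row (r2) and one column (c0) fail → the flipped bit is at their intersection.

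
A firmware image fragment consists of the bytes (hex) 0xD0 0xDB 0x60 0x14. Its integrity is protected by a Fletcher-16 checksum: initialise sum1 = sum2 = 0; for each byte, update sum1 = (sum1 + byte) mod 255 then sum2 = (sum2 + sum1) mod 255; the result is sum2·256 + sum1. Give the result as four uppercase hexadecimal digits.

Running sums (mod 255):
  after byte 0 (0xD0): sum1=208, sum2=208
  after byte 1 (0xDB): sum1=172, sum2=125
  after byte 2 (0x60): sum1=13, sum2=138
  after byte 3 (0x14): sum1=33, sum2=171
Checksum = sum2·256 + sum1 = 171·256 + 33 = 43809 = 0xAB21.

AB21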